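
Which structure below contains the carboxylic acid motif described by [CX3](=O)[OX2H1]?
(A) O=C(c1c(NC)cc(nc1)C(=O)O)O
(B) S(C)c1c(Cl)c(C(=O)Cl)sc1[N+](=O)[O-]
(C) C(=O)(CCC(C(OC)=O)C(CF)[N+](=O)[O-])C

A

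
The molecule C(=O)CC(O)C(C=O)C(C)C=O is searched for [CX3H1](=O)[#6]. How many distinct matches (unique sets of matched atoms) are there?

3

[CX3H1](=O)[#6] is the SMARTS for an aldehyde: an sp2 carbon with one H, double-bonded to O and single-bonded to carbon.
The molecule carries 3 separate instances of an aldehyde (-CHO) meeting every constraint; each maps to a distinct set of atoms, giving 3 matches.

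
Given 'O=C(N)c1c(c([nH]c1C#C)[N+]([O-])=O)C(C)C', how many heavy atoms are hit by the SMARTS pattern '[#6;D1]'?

3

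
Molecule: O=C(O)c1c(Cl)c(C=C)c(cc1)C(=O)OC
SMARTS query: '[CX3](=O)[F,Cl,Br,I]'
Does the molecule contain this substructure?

No

The pattern [CX3](=O)[F,Cl,Br,I] describes a carbonyl carbon bonded to a halogen — an acyl halide.
The closest candidate here is a chloro substituent, but the Cl is not on a carbonyl carbon. No other fragment satisfies the full query, so there is no match.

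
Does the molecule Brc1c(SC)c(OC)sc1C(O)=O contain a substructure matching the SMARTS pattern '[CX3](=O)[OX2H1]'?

Yes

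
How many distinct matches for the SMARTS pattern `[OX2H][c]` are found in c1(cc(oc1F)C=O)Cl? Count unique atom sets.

0

[OX2H][c] is the SMARTS for a phenol: a hydroxyl oxygen attached to an aromatic carbon.
No fragment in the molecule satisfies every constraint, giving 0 matches.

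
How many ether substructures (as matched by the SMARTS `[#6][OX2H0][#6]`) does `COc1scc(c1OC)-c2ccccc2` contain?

2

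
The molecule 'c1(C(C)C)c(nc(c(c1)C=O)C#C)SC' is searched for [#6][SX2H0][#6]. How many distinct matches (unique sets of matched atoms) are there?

[#6][SX2H0][#6] is the SMARTS for a thioether: an aliphatic sulfur bridging two carbons with no H on the sulfur.
Exactly one fragment in the molecule meets all constraints, giving 1 match.

1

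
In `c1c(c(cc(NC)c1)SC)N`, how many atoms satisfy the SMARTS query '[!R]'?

5

Check the 11 heavy atoms by environment: 6× c (aromatic, in 6-ring) → no; 1× S (acyclic) → match; 2× C (acyclic) → match; 2× N (acyclic) → match.
Summing the matching environments: 1 + 2 + 2 = 5 matching atoms.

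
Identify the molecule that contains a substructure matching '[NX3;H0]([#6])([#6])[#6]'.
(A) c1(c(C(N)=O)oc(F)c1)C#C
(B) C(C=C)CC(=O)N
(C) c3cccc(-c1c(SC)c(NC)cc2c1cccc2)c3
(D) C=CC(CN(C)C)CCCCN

D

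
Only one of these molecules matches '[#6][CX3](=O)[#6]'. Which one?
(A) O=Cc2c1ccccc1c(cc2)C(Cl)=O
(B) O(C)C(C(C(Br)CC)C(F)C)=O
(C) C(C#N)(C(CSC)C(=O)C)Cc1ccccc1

[#6][CX3](=O)[#6] describes a carbonyl carbon (no H) flanked by two carbons (a ketone).
(A) has an aldehyde (-CHO) but the carbonyl carbon has H1, so it is not flanked by two carbons.
(B) has a methyl-ester group (-C(=O)OCH3) but one neighbour of the carbonyl carbon is O, not C.
(C) contains an acetyl/ketone group (-C(=O)CH3), which satisfies every atom and bond constraint.
So the answer is (C).

C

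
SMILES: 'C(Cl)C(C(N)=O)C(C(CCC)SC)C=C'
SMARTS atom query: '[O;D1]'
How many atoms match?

1

Check the 15 heavy atoms by environment: 4× C (D2) → no; 4× C (D3) → no; 3× C (D1) → no; 1× Cl (D1) → no; 1× O (D1) → match; 1× N (D1) → no; 1× S (D2) → no.
That gives 1 matching atom.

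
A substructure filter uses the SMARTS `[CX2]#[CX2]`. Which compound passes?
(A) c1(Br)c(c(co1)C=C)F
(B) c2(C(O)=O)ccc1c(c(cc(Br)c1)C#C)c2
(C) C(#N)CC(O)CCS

[CX2]#[CX2] describes a carbon-carbon triple bond (an alkyne).
(A) has a vinyl group (-CH=CH2) but the C=C is a double bond; both carbons are CX3, not CX2.
(B) contains an ethynyl group (-C#CH), which satisfies every atom and bond constraint.
(C) has a nitrile (-C#N) but the triple bond is C#N, not C#C.
So the answer is (B).

B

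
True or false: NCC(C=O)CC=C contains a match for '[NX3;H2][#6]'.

The pattern [NX3;H2][#6] describes a trivalent nitrogen with two H attached to carbon — a primary amine.
The molecule carries a primary amino group (-NH2), whose atoms satisfy every constraint of the query, so the pattern matches.

True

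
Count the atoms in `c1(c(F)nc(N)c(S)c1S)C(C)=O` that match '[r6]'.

6

The query [r6] means: r6 matches atoms in a six-membered ring.
Check the 13 heavy atoms by environment: 1× n (aromatic, in 6-ring) → match; 5× c (aromatic, in 6-ring) → match; 2× S (acyclic) → no; 2× C (acyclic) → no; 1× O (acyclic) → no; 1× N (acyclic) → no; 1× F (acyclic) → no.
Summing the matching environments: 1 + 5 = 6 matching atoms.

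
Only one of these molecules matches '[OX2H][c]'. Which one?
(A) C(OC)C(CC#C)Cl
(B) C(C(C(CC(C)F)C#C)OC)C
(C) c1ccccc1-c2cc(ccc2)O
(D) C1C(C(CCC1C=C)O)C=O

[OX2H][c] describes a hydroxyl oxygen attached to an aromatic carbon (a phenol).
(A) has a methoxy ether (-OCH3) but the oxygen has H0, not H1.
(B) has a methoxy ether (-OCH3) but the oxygen has H0, not H1.
(C) contains a hydroxyl group (-OH), which satisfies every atom and bond constraint.
(D) has a hydroxyl group (-OH) but the -OH is on an aliphatic carbon, not an aromatic c.
So the answer is (C).

C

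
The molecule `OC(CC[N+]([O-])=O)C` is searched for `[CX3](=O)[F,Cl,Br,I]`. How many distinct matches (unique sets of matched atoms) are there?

0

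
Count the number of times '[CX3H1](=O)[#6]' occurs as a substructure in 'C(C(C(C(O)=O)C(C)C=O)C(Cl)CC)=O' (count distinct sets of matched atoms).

[CX3H1](=O)[#6] is the SMARTS for an aldehyde: an sp2 carbon with one H, double-bonded to O and single-bonded to carbon.
The molecule carries 2 separate instances of an aldehyde (-CHO) meeting every constraint; each maps to a distinct set of atoms, giving 2 matches.

2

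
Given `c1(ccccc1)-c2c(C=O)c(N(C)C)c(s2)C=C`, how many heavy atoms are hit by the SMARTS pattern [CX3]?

3

The query [CX3] means: C with X3: aliphatic carbon with exactly 3 total connections.
Check the 18 heavy atoms by environment: 1× s (aromatic, X2) → no; 10× c (aromatic, X3) → no; 1× N (X3) → no; 2× C (X4) → no; 3× C (X3) → match; 1× O (X1) → no.
That gives 3 matching atoms.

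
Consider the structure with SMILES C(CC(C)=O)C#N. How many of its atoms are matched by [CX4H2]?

2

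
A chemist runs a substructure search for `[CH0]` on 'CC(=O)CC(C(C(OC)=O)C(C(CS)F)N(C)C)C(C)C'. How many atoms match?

2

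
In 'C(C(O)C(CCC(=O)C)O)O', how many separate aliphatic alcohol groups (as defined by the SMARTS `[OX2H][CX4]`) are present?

3

[OX2H][CX4] is the SMARTS for an aliphatic alcohol: a hydroxyl oxygen bound to an sp3 (X4) carbon.
The molecule carries 3 separate instances of a hydroxyl group (-OH) meeting every constraint; each maps to a distinct set of atoms, giving 3 matches.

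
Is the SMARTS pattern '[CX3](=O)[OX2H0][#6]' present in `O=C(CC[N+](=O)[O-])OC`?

The pattern [CX3](=O)[OX2H0][#6] describes a carbonyl carbon bonded to an oxygen that is itself bonded to carbon (no H on that O) — an ester.
The molecule carries a methyl-ester group (-C(=O)OCH3), whose atoms satisfy every constraint of the query, so the pattern matches.

Yes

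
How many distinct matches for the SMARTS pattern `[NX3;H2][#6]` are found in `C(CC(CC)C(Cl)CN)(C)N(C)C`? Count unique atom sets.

[NX3;H2][#6] is the SMARTS for a primary amine: a trivalent nitrogen with two H attached to carbon.
Exactly one fragment in the molecule meets all constraints, giving 1 match.

1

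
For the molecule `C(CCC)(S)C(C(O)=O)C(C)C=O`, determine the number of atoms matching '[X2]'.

Check the 13 heavy atoms by environment: 7× C (X4) → no; 2× C (X3) → no; 2× O (X1) → no; 1× O (X2) → match; 1× S (X2) → match.
Summing the matching environments: 1 + 1 = 2 matching atoms.

2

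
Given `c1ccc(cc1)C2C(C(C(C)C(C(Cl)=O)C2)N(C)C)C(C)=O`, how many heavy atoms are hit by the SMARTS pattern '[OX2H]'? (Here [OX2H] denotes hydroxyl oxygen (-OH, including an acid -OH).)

0

The query [OX2H] means: aliphatic oxygen with two connections, one of which is H — an -OH oxygen.
Check the 22 heavy atoms by environment: 5× C (H1, X4) → no; 1× C (H2, X4) → no; 1× c (aromatic, H0, X3) → no; 5× c (aromatic, H1, X3) → no; 2× C (H0, X3) → no; 2× O (H0, X1) → no; 1× Cl (H0, X1) → no; 4× C (H3, X4) → no; 1× N (H0, X3) → no.
No environment satisfies the query, so 0 matching atoms.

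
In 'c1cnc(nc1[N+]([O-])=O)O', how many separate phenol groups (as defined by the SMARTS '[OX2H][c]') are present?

1

[OX2H][c] is the SMARTS for a phenol: a hydroxyl oxygen attached to an aromatic carbon.
Exactly one fragment in the molecule meets all constraints, giving 1 match.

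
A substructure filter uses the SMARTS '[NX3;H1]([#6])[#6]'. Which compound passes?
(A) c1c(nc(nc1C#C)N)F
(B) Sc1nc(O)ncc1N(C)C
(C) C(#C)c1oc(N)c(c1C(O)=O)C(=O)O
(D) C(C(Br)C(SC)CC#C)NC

[NX3;H1]([#6])[#6] describes a trivalent nitrogen with one H, bonded to two carbons (a secondary amine).
(A) has a primary amino group (-NH2) but the nitrogen has H2 and only one carbon neighbour.
(B) has a dimethylamino group (-N(CH3)2) but the nitrogen has H0, not H1.
(C) has a primary amino group (-NH2) but the nitrogen has H2 and only one carbon neighbour.
(D) contains an N-methylamino group (-NHCH3), which satisfies every atom and bond constraint.
So the answer is (D).

D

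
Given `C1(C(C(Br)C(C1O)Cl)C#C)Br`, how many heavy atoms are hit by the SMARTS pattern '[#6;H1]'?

6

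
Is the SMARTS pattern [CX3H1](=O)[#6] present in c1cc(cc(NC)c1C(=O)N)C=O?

Yes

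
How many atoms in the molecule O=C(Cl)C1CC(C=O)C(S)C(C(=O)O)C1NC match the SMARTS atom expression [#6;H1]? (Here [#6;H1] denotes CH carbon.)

6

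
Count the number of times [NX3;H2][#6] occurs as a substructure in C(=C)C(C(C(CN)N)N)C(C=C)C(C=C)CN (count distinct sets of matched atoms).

4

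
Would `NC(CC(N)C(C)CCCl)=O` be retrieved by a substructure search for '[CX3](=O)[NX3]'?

Yes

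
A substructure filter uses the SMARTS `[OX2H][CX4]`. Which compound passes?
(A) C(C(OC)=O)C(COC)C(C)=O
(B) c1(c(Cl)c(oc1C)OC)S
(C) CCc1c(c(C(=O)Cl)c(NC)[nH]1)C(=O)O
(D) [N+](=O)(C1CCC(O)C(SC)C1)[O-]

[OX2H][CX4] describes a hydroxyl oxygen bound to an sp3 (X4) carbon (an aliphatic alcohol).
(A) has a methoxy ether (-OCH3) but the oxygen has H0 (ether), not H1.
(B) has a methoxy ether (-OCH3) but the oxygen has H0 (ether), not H1.
(C) has a carboxylic acid group (-C(=O)OH) but the -OH is on a CX3 carbonyl carbon, not a CX4 carbon.
(D) contains a hydroxyl group (-OH), which satisfies every atom and bond constraint.
So the answer is (D).

D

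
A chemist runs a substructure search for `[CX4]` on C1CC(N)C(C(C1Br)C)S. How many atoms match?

The query [CX4] means: C with X4: aliphatic carbon with exactly 4 total connections (bonds + H).
Check the 10 heavy atoms by environment: 7× C (X4) → match; 1× N (X3) → no; 1× Br (X1) → no; 1× S (X2) → no.
That gives 7 matching atoms.

7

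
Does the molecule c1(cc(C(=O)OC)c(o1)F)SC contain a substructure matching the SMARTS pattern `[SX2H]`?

The pattern [SX2H] describes an aliphatic sulfur with two connections, one being H — a thiol.
The closest candidate here is a methylthio ether (-SCH3), but the sulfur has H0 (bonded to two carbons), not H1. No other fragment satisfies the full query, so there is no match.

No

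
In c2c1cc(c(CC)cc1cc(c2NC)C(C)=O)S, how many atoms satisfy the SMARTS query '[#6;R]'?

The query [#6;R] means: carbon that is part of a ring.
Check the 18 heavy atoms by environment: 10× c (aromatic, in 6-ring) → match; 1× S (acyclic) → no; 5× C (acyclic) → no; 1× O (acyclic) → no; 1× N (acyclic) → no.
That gives 10 matching atoms.

10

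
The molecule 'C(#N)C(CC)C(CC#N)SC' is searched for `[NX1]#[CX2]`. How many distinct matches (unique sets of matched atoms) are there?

2

[NX1]#[CX2] is the SMARTS for a nitrile: a nitrogen triple-bonded to a two-connected carbon.
The molecule carries 2 separate instances of a nitrile (-C#N) meeting every constraint; each maps to a distinct set of atoms, giving 2 matches.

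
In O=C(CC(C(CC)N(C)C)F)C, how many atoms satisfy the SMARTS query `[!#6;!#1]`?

Check the 12 heavy atoms by environment: 9× C → no; 1× F → match; 1× O → match; 1× N → match.
Summing the matching environments: 1 + 1 + 1 = 3 matching atoms.

3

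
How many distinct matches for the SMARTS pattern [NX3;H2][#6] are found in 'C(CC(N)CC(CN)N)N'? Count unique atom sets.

4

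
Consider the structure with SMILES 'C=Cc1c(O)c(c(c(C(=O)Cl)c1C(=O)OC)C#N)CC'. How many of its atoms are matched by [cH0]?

The query [cH0] means: aromatic carbon with no attached hydrogen (substituted or ring-fusion).
Check the 20 heavy atoms by environment: 6× c (aromatic, H0) → match; 3× C (H0) → no; 1× N (H0) → no; 2× C (H2) → no; 2× C (H3) → no; 3× O (H0) → no; 1× C (H1) → no; 1× O (H1) → no; 1× Cl (H0) → no.
That gives 6 matching atoms.

6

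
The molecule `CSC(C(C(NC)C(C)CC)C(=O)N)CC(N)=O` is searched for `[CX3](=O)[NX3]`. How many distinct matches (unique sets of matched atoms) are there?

[CX3](=O)[NX3] is the SMARTS for an amide: a carbonyl carbon bonded to a trivalent nitrogen.
The molecule carries 2 separate instances of a primary amide (-C(=O)NH2) meeting every constraint; each maps to a distinct set of atoms, giving 2 matches.

2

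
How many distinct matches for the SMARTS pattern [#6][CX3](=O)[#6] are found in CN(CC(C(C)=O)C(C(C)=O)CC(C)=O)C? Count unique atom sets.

3

[#6][CX3](=O)[#6] is the SMARTS for a ketone: a carbonyl carbon (no H) flanked by two carbons.
The molecule carries 3 separate instances of an acetyl/ketone group (-C(=O)CH3) meeting every constraint; each maps to a distinct set of atoms, giving 3 matches.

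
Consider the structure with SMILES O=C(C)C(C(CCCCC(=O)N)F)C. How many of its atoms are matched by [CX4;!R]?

8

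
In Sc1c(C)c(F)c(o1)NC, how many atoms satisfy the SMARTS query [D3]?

Check the 10 heavy atoms by environment: 1× o (aromatic, D2) → no; 4× c (aromatic, D3) → match; 1× S (D1) → no; 2× C (D1) → no; 1× F (D1) → no; 1× N (D2) → no.
That gives 4 matching atoms.

4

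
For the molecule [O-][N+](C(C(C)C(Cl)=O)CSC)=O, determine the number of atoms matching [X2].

The query [X2] means: any atom with exactly two total connections (bonds + H).
Check the 12 heavy atoms by environment: 5× C (X4) → no; 1× C (X3) → no; 2× O (X1) → no; 1× Cl (X1) → no; 1× N (charge +1, X3) → no; 1× O (charge -1, X1) → no; 1× S (X2) → match.
That gives 1 matching atom.

1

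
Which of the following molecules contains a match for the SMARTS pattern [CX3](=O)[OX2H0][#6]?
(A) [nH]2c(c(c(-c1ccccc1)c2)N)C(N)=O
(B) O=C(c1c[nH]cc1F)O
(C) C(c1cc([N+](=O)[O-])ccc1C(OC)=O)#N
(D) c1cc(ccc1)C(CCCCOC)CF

C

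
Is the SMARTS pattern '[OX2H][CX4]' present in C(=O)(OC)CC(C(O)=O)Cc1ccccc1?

The pattern [OX2H][CX4] describes a hydroxyl oxygen bound to an sp3 (X4) carbon — an aliphatic alcohol.
The closest candidate here is a carboxylic acid group (-C(=O)OH), but the -OH is on a CX3 carbonyl carbon, not a CX4 carbon. No other fragment satisfies the full query, so there is no match.

No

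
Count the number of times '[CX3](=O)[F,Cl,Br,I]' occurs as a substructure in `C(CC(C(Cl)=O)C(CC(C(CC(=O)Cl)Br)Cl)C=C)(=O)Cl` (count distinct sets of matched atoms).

[CX3](=O)[F,Cl,Br,I] is the SMARTS for an acyl halide: a carbonyl carbon bonded to a halogen.
The molecule carries 3 separate instances of an acyl chloride (-C(=O)Cl) meeting every constraint; each maps to a distinct set of atoms, giving 3 matches.

3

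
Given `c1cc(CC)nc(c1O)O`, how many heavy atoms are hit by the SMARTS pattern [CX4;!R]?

2

Check the 10 heavy atoms by environment: 1× n (aromatic, X2, in 6-ring) → no; 5× c (aromatic, X3, in 6-ring) → no; 2× O (X2, acyclic) → no; 2× C (X4, acyclic) → match.
That gives 2 matching atoms.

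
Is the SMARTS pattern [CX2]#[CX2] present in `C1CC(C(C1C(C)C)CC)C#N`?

No

The pattern [CX2]#[CX2] describes a carbon-carbon triple bond — an alkyne.
The closest candidate here is a nitrile (-C#N), but the triple bond is C#N, not C#C. No other fragment satisfies the full query, so there is no match.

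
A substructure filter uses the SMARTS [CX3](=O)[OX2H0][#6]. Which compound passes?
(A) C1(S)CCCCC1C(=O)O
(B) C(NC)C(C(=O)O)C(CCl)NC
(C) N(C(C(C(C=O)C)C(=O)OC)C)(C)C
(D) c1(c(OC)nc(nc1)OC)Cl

[CX3](=O)[OX2H0][#6] describes a carbonyl carbon bonded to an oxygen that is itself bonded to carbon (no H on that O) (an ester).
(A) has a carboxylic acid group (-C(=O)OH) but the singly-bonded O carries H (OX2H1, not H0).
(B) has a carboxylic acid group (-C(=O)OH) but the singly-bonded O carries H (OX2H1, not H0).
(C) contains a methyl-ester group (-C(=O)OCH3), which satisfies every atom and bond constraint.
(D) has a methoxy ether (-OCH3) but the ether oxygen is not adjacent to a C=O carbon.
So the answer is (C).

C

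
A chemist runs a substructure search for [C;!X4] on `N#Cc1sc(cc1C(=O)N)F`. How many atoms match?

2

Check the 11 heavy atoms by environment: 1× s (aromatic, X2) → no; 4× c (aromatic, X3) → no; 1× C (X3) → match; 1× O (X1) → no; 1× N (X3) → no; 1× C (X2) → match; 1× N (X1) → no; 1× F (X1) → no.
Summing the matching environments: 1 + 1 = 2 matching atoms.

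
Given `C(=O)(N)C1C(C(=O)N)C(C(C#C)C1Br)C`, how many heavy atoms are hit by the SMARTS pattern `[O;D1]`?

The query [O;D1] means: aliphatic oxygen bonded to exactly one heavy atom.
Check the 15 heavy atoms by environment: 7× C (D3) → no; 2× O (D1) → match; 2× N (D1) → no; 2× C (D1) → no; 1× C (D2) → no; 1× Br (D1) → no.
That gives 2 matching atoms.

2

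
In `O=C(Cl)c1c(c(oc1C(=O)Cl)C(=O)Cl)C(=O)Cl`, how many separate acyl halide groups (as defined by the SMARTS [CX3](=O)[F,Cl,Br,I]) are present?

[CX3](=O)[F,Cl,Br,I] is the SMARTS for an acyl halide: a carbonyl carbon bonded to a halogen.
The molecule carries 4 separate instances of an acyl chloride (-C(=O)Cl) meeting every constraint; each maps to a distinct set of atoms, giving 4 matches.

4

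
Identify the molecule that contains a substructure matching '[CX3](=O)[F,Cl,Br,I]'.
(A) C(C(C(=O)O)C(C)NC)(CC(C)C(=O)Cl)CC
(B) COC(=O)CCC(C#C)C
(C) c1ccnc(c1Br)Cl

A

[CX3](=O)[F,Cl,Br,I] describes a carbonyl carbon bonded to a halogen (an acyl halide).
(A) contains an acyl chloride (-C(=O)Cl), which satisfies every atom and bond constraint.
(B) has a methyl-ester group (-C(=O)OCH3) but the carbonyl is bonded to -O-C, not to a halogen.
(C) has a chloro substituent but the Cl is not on a carbonyl carbon.
So the answer is (A).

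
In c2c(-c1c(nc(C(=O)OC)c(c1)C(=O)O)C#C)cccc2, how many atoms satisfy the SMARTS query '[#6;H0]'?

8

The query [#6;H0] means: any carbon with no attached hydrogen.
Check the 21 heavy atoms by environment: 1× n (aromatic, H0) → no; 5× c (aromatic, H0) → match; 6× c (aromatic, H1) → no; 3× C (H0) → match; 3× O (H0) → no; 1× O (H1) → no; 1× C (H1) → no; 1× C (H3) → no.
Summing the matching environments: 5 + 3 = 8 matching atoms.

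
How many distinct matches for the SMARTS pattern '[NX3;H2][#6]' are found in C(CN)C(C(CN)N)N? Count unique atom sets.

[NX3;H2][#6] is the SMARTS for a primary amine: a trivalent nitrogen with two H attached to carbon.
The molecule carries 4 separate instances of a primary amino group (-NH2) meeting every constraint; each maps to a distinct set of atoms, giving 4 matches.

4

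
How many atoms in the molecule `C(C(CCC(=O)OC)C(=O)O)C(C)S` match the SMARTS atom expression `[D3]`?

4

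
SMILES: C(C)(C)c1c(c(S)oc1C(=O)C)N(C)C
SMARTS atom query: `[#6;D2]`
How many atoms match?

Check the 15 heavy atoms by environment: 1× o (aromatic, D2) → no; 4× c (aromatic, D3) → no; 1× N (D3) → no; 5× C (D1) → no; 2× C (D3) → no; 1× O (D1) → no; 1× S (D1) → no.
No environment satisfies the query, so 0 matching atoms.

0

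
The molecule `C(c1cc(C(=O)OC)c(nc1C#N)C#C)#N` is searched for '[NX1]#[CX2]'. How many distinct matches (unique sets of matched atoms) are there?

[NX1]#[CX2] is the SMARTS for a nitrile: a nitrogen triple-bonded to a two-connected carbon.
The molecule carries 2 separate instances of a nitrile (-C#N) meeting every constraint; each maps to a distinct set of atoms, giving 2 matches.

2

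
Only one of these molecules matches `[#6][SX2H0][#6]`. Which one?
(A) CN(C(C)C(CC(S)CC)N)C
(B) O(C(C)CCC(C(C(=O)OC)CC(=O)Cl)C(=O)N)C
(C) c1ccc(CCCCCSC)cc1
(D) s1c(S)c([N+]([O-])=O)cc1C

C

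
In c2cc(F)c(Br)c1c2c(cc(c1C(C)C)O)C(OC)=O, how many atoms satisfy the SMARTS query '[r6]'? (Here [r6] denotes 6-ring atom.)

10

Check the 20 heavy atoms by environment: 10× c (aromatic, in 6-ring) → match; 3× O (acyclic) → no; 1× F (acyclic) → no; 5× C (acyclic) → no; 1× Br (acyclic) → no.
That gives 10 matching atoms.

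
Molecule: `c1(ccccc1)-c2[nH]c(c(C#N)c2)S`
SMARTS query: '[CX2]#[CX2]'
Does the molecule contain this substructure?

No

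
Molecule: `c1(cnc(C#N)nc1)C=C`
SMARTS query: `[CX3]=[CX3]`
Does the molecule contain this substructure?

The pattern [CX3]=[CX3] describes a non-aromatic C=C double bond between two sp2 carbons — an alkene.
The molecule carries a vinyl group (-CH=CH2), whose atoms satisfy every constraint of the query, so the pattern matches.

Yes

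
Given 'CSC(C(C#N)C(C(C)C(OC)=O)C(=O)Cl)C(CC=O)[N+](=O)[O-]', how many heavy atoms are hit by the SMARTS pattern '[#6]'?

Check the 23 heavy atoms by environment: 13× C → match; 5× O → no; 1× Cl → no; 1× N → no; 1× N (charge +1) → no; 1× O (charge -1) → no; 1× S → no.
That gives 13 matching atoms.

13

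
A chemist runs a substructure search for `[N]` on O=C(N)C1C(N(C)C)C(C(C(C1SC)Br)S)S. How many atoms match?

Check the 17 heavy atoms by environment: 10× C → no; 2× N → match; 3× S → no; 1× Br → no; 1× O → no.
That gives 2 matching atoms.

2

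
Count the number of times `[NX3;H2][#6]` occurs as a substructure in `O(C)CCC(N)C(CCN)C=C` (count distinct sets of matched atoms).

[NX3;H2][#6] is the SMARTS for a primary amine: a trivalent nitrogen with two H attached to carbon.
The molecule carries 2 separate instances of a primary amino group (-NH2) meeting every constraint; each maps to a distinct set of atoms, giving 2 matches.

2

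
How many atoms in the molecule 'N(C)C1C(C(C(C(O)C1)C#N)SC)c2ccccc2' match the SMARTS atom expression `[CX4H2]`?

1

The query [CX4H2] means: sp3 carbon (X4) with exactly two hydrogens.
Check the 19 heavy atoms by environment: 5× C (H1, X4) → no; 1× C (H2, X4) → match; 1× N (H1, X3) → no; 2× C (H3, X4) → no; 1× c (aromatic, H0, X3) → no; 5× c (aromatic, H1, X3) → no; 1× C (H0, X2) → no; 1× N (H0, X1) → no; 1× S (H0, X2) → no; 1× O (H1, X2) → no.
That gives 1 matching atom.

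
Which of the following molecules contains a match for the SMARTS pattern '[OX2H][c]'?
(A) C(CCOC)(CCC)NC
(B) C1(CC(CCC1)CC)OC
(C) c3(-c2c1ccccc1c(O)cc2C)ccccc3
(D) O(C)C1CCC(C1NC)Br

C

[OX2H][c] describes a hydroxyl oxygen attached to an aromatic carbon (a phenol).
(A) has a methoxy ether (-OCH3) but the oxygen has H0, not H1.
(B) has a methoxy ether (-OCH3) but the oxygen has H0, not H1.
(C) contains a hydroxyl group (-OH), which satisfies every atom and bond constraint.
(D) has a methoxy ether (-OCH3) but the oxygen has H0, not H1.
So the answer is (C).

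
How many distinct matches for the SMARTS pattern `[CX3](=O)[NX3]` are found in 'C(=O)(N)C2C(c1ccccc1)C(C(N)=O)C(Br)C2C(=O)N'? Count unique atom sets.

3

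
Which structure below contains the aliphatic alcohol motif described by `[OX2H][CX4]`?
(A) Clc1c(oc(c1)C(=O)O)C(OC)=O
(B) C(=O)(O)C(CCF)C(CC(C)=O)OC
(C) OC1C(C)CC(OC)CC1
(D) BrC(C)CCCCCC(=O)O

C

[OX2H][CX4] describes a hydroxyl oxygen bound to an sp3 (X4) carbon (an aliphatic alcohol).
(A) has a carboxylic acid group (-C(=O)OH) but the -OH is on a CX3 carbonyl carbon, not a CX4 carbon.
(B) has a methoxy ether (-OCH3) but the oxygen has H0 (ether), not H1.
(C) contains a hydroxyl group (-OH), which satisfies every atom and bond constraint.
(D) has a carboxylic acid group (-C(=O)OH) but the -OH is on a CX3 carbonyl carbon, not a CX4 carbon.
So the answer is (C).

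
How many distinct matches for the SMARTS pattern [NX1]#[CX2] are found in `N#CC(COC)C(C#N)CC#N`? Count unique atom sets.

3

[NX1]#[CX2] is the SMARTS for a nitrile: a nitrogen triple-bonded to a two-connected carbon.
The molecule carries 3 separate instances of a nitrile (-C#N) meeting every constraint; each maps to a distinct set of atoms, giving 3 matches.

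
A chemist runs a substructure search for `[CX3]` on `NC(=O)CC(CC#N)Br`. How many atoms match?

1

Check the 9 heavy atoms by environment: 3× C (X4) → no; 1× C (X3) → match; 1× O (X1) → no; 1× N (X3) → no; 1× Br (X1) → no; 1× C (X2) → no; 1× N (X1) → no.
That gives 1 matching atom.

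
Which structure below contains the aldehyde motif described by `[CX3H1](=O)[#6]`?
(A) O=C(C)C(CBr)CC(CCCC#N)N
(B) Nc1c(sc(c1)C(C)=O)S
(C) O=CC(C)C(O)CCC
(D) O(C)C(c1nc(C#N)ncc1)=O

[CX3H1](=O)[#6] describes an sp2 carbon with one H, double-bonded to O and single-bonded to carbon (an aldehyde).
(A) has an acetyl/ketone group (-C(=O)CH3) but the carbonyl carbon has H0 (two carbon neighbours), not H1.
(B) has an acetyl/ketone group (-C(=O)CH3) but the carbonyl carbon has H0 (two carbon neighbours), not H1.
(C) contains an aldehyde (-CHO), which satisfies every atom and bond constraint.
(D) has a methyl-ester group (-C(=O)OCH3) but the carbonyl carbon has H0, not H1.
So the answer is (C).

C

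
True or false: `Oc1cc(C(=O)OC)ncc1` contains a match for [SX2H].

False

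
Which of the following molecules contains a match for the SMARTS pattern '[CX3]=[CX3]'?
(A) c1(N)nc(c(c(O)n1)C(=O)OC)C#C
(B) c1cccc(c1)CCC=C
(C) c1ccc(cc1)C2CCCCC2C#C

B

[CX3]=[CX3] describes a non-aromatic C=C double bond between two sp2 carbons (an alkene).
(A) has an ethynyl group (-C#CH) but the C-C bond is a triple bond, not a double bond.
(B) contains a vinyl group (-CH=CH2), which satisfies every atom and bond constraint.
(C) has an ethynyl group (-C#CH) but the C-C bond is a triple bond, not a double bond.
So the answer is (B).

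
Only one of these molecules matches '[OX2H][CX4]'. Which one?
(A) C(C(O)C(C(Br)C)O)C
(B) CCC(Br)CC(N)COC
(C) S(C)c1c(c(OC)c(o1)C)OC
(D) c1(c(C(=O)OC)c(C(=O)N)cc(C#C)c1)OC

[OX2H][CX4] describes a hydroxyl oxygen bound to an sp3 (X4) carbon (an aliphatic alcohol).
(A) contains a hydroxyl group (-OH), which satisfies every atom and bond constraint.
(B) has a methoxy ether (-OCH3) but the oxygen has H0 (ether), not H1.
(C) has a methoxy ether (-OCH3) but the oxygen has H0 (ether), not H1.
(D) has a methoxy ether (-OCH3) but the oxygen has H0 (ether), not H1.
So the answer is (A).

A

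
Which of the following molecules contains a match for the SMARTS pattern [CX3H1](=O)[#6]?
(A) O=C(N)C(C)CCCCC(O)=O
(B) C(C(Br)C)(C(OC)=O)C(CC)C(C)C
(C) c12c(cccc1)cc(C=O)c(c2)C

[CX3H1](=O)[#6] describes an sp2 carbon with one H, double-bonded to O and single-bonded to carbon (an aldehyde).
(A) has a carboxylic acid group (-C(=O)OH) but the carbonyl carbon has H0 and is bonded to O, not H1.
(B) has a methyl-ester group (-C(=O)OCH3) but the carbonyl carbon has H0, not H1.
(C) contains an aldehyde (-CHO), which satisfies every atom and bond constraint.
So the answer is (C).

C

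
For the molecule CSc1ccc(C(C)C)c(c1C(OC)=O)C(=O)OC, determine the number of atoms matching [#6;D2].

The query [#6;D2] means: any carbon bonded to exactly two heavy atoms.
Check the 19 heavy atoms by environment: 4× c (aromatic, D3) → no; 2× c (aromatic, D2) → match; 3× C (D3) → no; 2× O (D1) → no; 2× O (D2) → no; 5× C (D1) → no; 1× S (D2) → no.
That gives 2 matching atoms.

2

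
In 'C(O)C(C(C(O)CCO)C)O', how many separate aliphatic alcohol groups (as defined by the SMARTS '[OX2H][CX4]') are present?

4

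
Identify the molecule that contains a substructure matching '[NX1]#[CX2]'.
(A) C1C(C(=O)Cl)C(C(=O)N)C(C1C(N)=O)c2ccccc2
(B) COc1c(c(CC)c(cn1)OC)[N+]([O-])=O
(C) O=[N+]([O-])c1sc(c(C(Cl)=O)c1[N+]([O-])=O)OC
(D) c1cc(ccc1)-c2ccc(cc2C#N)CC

D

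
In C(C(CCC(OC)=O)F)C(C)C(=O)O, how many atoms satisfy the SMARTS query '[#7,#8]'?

The query [#7,#8] means: nitrogen or oxygen (comma = OR).
Check the 14 heavy atoms by environment: 9× C → no; 1× F → no; 4× O → match.
That gives 4 matching atoms.

4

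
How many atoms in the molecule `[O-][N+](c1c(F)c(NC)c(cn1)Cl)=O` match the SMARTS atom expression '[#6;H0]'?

The query [#6;H0] means: any carbon with no attached hydrogen.
Check the 13 heavy atoms by environment: 1× n (aromatic, H0) → no; 4× c (aromatic, H0) → match; 1× c (aromatic, H1) → no; 1× N (charge +1, H0) → no; 1× O (charge -1, H0) → no; 1× O (H0) → no; 1× F (H0) → no; 1× N (H1) → no; 1× C (H3) → no; 1× Cl (H0) → no.
That gives 4 matching atoms.

4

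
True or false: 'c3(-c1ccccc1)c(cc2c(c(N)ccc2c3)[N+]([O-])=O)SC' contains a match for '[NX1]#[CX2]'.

False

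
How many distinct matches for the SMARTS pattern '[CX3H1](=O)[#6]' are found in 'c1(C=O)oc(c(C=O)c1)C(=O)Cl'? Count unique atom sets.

2

[CX3H1](=O)[#6] is the SMARTS for an aldehyde: an sp2 carbon with one H, double-bonded to O and single-bonded to carbon.
The molecule carries 2 separate instances of an aldehyde (-CHO) meeting every constraint; each maps to a distinct set of atoms, giving 2 matches.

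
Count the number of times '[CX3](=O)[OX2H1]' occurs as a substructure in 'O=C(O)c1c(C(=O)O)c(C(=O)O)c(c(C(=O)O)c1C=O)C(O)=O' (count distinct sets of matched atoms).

5

[CX3](=O)[OX2H1] is the SMARTS for a carboxylic acid: an sp2 carbon double-bonded to O and single-bonded to an -OH oxygen.
The molecule carries 5 separate instances of a carboxylic acid group (-C(=O)OH) meeting every constraint; each maps to a distinct set of atoms, giving 5 matches.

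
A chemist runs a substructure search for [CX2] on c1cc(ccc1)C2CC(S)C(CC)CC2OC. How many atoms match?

Check the 17 heavy atoms by environment: 9× C (X4) → no; 1× S (X2) → no; 1× O (X2) → no; 6× c (aromatic, X3) → no.
No environment satisfies the query, so 0 matching atoms.

0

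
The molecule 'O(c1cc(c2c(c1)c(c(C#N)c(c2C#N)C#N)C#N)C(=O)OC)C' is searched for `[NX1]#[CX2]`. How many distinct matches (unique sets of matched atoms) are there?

[NX1]#[CX2] is the SMARTS for a nitrile: a nitrogen triple-bonded to a two-connected carbon.
The molecule carries 4 separate instances of a nitrile (-C#N) meeting every constraint; each maps to a distinct set of atoms, giving 4 matches.

4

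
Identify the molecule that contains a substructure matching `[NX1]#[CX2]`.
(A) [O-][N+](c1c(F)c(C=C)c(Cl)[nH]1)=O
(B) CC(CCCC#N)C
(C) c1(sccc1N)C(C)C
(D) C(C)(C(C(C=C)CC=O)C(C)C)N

B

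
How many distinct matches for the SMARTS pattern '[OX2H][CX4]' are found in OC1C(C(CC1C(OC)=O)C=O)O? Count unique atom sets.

2

[OX2H][CX4] is the SMARTS for an aliphatic alcohol: a hydroxyl oxygen bound to an sp3 (X4) carbon.
The molecule carries 2 separate instances of a hydroxyl group (-OH) meeting every constraint; each maps to a distinct set of atoms, giving 2 matches.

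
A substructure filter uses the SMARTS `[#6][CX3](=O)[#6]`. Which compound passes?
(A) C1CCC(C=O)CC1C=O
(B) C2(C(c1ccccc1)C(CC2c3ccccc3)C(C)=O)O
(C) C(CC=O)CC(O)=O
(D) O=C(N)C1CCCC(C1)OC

[#6][CX3](=O)[#6] describes a carbonyl carbon (no H) flanked by two carbons (a ketone).
(A) has an aldehyde (-CHO) but the carbonyl carbon has H1, so it is not flanked by two carbons.
(B) contains an acetyl/ketone group (-C(=O)CH3), which satisfies every atom and bond constraint.
(C) has an aldehyde (-CHO) but the carbonyl carbon has H1, so it is not flanked by two carbons.
(D) has a primary amide (-C(=O)NH2) but one neighbour of the carbonyl carbon is N, not C.
So the answer is (B).

B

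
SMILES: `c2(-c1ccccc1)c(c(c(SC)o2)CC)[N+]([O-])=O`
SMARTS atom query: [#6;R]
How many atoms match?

10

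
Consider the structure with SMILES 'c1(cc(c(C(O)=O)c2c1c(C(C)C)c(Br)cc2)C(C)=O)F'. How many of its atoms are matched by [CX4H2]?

0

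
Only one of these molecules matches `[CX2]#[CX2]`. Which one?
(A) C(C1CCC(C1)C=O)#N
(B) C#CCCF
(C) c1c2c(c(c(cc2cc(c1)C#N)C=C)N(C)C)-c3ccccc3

B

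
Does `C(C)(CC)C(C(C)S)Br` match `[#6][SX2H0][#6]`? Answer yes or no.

The pattern [#6][SX2H0][#6] describes an aliphatic sulfur bridging two carbons with no H on the sulfur — a thioether.
The closest candidate here is a thiol (-SH), but the sulfur has H1, not H0 bridging two carbons. No other fragment satisfies the full query, so there is no match.

No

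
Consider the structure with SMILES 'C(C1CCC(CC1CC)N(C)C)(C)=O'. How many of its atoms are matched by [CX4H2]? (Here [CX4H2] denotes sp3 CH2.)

The query [CX4H2] means: sp3 carbon (X4) with exactly two hydrogens.
Check the 14 heavy atoms by environment: 4× C (H2, X4) → match; 3× C (H1, X4) → no; 1× C (H0, X3) → no; 1× O (H0, X1) → no; 4× C (H3, X4) → no; 1× N (H0, X3) → no.
That gives 4 matching atoms.

4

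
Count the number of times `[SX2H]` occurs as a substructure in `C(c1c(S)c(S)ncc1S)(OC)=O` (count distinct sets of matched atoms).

3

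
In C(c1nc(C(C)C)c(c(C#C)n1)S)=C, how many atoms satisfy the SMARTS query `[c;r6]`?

4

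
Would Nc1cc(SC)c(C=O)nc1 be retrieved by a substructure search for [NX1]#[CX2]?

The pattern [NX1]#[CX2] describes a nitrogen triple-bonded to a two-connected carbon — a nitrile.
The closest candidate here is a primary amino group (-NH2), but the nitrogen is NX3 (three connections), not NX1 triple-bonded. No other fragment satisfies the full query, so there is no match.

No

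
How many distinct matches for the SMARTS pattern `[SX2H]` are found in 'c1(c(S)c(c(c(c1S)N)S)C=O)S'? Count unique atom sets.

4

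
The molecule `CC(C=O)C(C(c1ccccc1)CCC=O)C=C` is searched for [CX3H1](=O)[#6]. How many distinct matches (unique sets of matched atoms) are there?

2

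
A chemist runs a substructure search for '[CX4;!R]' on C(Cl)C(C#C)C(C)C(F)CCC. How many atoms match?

The query [CX4;!R] means: aliphatic carbon with four total connections, not in a ring.
Check the 12 heavy atoms by environment: 8× C (X4, acyclic) → match; 2× C (X2, acyclic) → no; 1× Cl (X1, acyclic) → no; 1× F (X1, acyclic) → no.
That gives 8 matching atoms.

8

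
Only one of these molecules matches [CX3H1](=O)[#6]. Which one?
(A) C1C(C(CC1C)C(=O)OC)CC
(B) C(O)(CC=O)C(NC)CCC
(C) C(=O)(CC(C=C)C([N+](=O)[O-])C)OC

B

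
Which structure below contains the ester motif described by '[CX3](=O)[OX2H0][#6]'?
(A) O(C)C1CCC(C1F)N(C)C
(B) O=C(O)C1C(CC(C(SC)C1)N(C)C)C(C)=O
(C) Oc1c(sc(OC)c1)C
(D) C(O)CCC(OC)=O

[CX3](=O)[OX2H0][#6] describes a carbonyl carbon bonded to an oxygen that is itself bonded to carbon (no H on that O) (an ester).
(A) has a methoxy ether (-OCH3) but the ether oxygen is not adjacent to a C=O carbon.
(B) has a carboxylic acid group (-C(=O)OH) but the singly-bonded O carries H (OX2H1, not H0).
(C) has a methoxy ether (-OCH3) but the ether oxygen is not adjacent to a C=O carbon.
(D) contains a methyl-ester group (-C(=O)OCH3), which satisfies every atom and bond constraint.
So the answer is (D).

D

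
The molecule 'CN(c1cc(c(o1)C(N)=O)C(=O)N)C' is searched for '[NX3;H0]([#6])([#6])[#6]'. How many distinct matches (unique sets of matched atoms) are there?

[NX3;H0]([#6])([#6])[#6] is the SMARTS for a tertiary amine: a trivalent nitrogen with no H, bonded to three carbons.
Exactly one fragment in the molecule meets all constraints, giving 1 match.

1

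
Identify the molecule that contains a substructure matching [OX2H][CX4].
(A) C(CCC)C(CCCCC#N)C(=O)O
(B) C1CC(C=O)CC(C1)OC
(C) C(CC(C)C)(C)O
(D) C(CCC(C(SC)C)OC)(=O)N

C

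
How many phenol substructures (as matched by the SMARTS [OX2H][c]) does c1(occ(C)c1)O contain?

1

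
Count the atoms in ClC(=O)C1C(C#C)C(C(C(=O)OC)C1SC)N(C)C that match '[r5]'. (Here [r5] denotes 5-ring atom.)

5

The query [r5] means: r5 matches atoms in a five-membered ring.
Check the 19 heavy atoms by environment: 5× C (in 5-ring) → match; 1× S (acyclic) → no; 8× C (acyclic) → no; 1× N (acyclic) → no; 3× O (acyclic) → no; 1× Cl (acyclic) → no.
That gives 5 matching atoms.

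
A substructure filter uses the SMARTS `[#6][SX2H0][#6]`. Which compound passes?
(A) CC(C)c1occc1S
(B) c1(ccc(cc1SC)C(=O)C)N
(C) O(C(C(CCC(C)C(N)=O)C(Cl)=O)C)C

[#6][SX2H0][#6] describes an aliphatic sulfur bridging two carbons with no H on the sulfur (a thioether).
(A) has a thiol (-SH) but the sulfur has H1, not H0 bridging two carbons.
(B) contains a methylthio ether (-SCH3), which satisfies every atom and bond constraint.
(C) has a methoxy ether (-OCH3) but the bridging atom is O, not S.
So the answer is (B).

B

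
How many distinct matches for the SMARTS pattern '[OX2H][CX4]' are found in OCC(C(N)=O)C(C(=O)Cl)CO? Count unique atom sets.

2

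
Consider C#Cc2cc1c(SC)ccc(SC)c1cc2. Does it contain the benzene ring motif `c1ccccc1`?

The pattern c1ccccc1 describes six aromatic carbons in a ring — a benzene ring.
The required atom environment is present in the molecule, so the pattern matches.

Yes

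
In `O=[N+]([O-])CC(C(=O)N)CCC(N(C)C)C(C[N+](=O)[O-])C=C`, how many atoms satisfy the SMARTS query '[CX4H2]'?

The query [CX4H2] means: sp3 carbon (X4) with exactly two hydrogens.
Check the 21 heavy atoms by environment: 4× C (H2, X4) → match; 3× C (H1, X4) → no; 2× N (charge +1, H0, X3) → no; 2× O (charge -1, H0, X1) → no; 3× O (H0, X1) → no; 1× N (H0, X3) → no; 2× C (H3, X4) → no; 1× C (H1, X3) → no; 1× C (H2, X3) → no; 1× C (H0, X3) → no; 1× N (H2, X3) → no.
That gives 4 matching atoms.

4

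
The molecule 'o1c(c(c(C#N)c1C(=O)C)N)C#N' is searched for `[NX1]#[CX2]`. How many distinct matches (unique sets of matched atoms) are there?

[NX1]#[CX2] is the SMARTS for a nitrile: a nitrogen triple-bonded to a two-connected carbon.
The molecule carries 2 separate instances of a nitrile (-C#N) meeting every constraint; each maps to a distinct set of atoms, giving 2 matches.

2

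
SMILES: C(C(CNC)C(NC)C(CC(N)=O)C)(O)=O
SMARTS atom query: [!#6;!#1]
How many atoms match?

6

Check the 16 heavy atoms by environment: 10× C → no; 3× N → match; 3× O → match.
Summing the matching environments: 3 + 3 = 6 matching atoms.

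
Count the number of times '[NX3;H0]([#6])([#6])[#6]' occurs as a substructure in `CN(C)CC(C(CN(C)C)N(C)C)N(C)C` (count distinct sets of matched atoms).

[NX3;H0]([#6])([#6])[#6] is the SMARTS for a tertiary amine: a trivalent nitrogen with no H, bonded to three carbons.
The molecule carries 4 separate instances of a dimethylamino group (-N(CH3)2) meeting every constraint; each maps to a distinct set of atoms, giving 4 matches.

4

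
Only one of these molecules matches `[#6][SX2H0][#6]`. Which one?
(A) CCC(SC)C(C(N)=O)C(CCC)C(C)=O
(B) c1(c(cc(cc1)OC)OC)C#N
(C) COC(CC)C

A

[#6][SX2H0][#6] describes an aliphatic sulfur bridging two carbons with no H on the sulfur (a thioether).
(A) contains a methylthio ether (-SCH3), which satisfies every atom and bond constraint.
(B) has a methoxy ether (-OCH3) but the bridging atom is O, not S.
(C) has a methoxy ether (-OCH3) but the bridging atom is O, not S.
So the answer is (A).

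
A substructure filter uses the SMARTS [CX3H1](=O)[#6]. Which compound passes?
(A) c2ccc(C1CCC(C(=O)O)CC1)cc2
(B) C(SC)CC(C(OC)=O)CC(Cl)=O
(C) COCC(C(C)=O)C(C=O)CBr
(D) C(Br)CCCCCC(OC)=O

C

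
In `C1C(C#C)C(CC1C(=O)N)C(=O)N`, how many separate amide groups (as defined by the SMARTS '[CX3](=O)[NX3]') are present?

2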